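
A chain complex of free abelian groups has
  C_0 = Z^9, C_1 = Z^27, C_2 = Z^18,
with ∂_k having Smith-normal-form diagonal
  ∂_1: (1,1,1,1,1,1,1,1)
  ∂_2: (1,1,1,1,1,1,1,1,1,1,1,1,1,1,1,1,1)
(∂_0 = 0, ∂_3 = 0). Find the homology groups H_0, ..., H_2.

H_0 = Z,  H_1 = Z^2,  H_2 = Z.

H_0: b_0 = 9 − 0 − 8 = 1; torsion from ∂_1 factors > 1: none. So H_0 = Z.
H_1: b_1 = 27 − 8 − 17 = 2; torsion from ∂_2 factors > 1: none. So H_1 = Z^2.
H_2: b_2 = 18 − 17 − 0 = 1; torsion from ∂_3 factors > 1: none. So H_2 = Z.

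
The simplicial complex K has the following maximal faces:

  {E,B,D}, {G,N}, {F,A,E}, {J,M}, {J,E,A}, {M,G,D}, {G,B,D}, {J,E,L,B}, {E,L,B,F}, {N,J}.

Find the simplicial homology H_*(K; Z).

Take the total order A < B < D < E < F < G < J < L < M < N on the vertex set. Then K (dimension 3) consists of the simplices:

  0-simplices (10): A, B, D, E, F, G, J, L, M, N
  1-simplices (21): AE, AF, AJ, BD, BE, BF, BG, BJ, BL, DE, DG, DM, EF, EJ, EL, FL, GM, GN, JL, JM, JN
  2-simplices (12): AEF, AEJ, BDE, BDG, BEF, BEJ, BEL, BFL, BJL, DGM, EFL, EJL
  3-simplices (2): BEFL, BEJL

so the chain groups are C_0 ≅ Z^10, C_1 ≅ Z^21, C_2 ≅ Z^12, C_3 ≅ Z^2.

Boundary ∂_1: C_1 → C_0 maps an edge to its endpoints' difference, ∂[p,q] = q − p. For instance
  ∂BG = G − B.
As a 10×21 matrix over Z this has rank 9, with invariant factors (1,1,1,1,1,1,1,1,1).

∂_2: C_2 → C_1 acts by ∂[p,q,r] = [q,r] − [p,r] + [p,q]. For instance
  ∂BDE = DE − BE + BD,
  ∂BEL = EL − BL + BE.
The resulting 21×12 matrix has rank 10, and its Smith normal form has invariant factors (1,1,1,1,1,1,1,1,1,1).

The boundary map ∂_3: C_3 → C_2 sends each 3-simplex σ to the alternating sum Σ_i (−1)^i (σ with its i-th vertex removed). For instance
  ∂BEJL = EJL − BJL + BEL − BEJ,
  ∂BEFL = EFL − BFL + BEL − BEF.
This gives a 12×2 integer matrix of rank 2; reducing to Smith normal form yields diagonal entries (1,1).

Now H_k = ker ∂_k / im ∂_{k+1}, so:

  H_0: rank C_0 − rank ∂_1 = 10 − 9 = 1, and the invariant factors of ∂_1 are all 1, so H_0 = Z.
  H_1: rank ker ∂_1 − rank ∂_2 = (21 − 9) − 10 = 2, and the invariant factors of ∂_2 are all 1, so H_1 = Z^2.
  H_2: rank ker ∂_2 − rank ∂_3 = (12 − 10) − 2 = 0, and the invariant factors of ∂_3 are all 1, so H_2 = 0.
  H_3: rank ker ∂_3 − rank ∂_4 = (2 − 2) − 0 = 0, and there is no ∂_4, so H_3 = 0.

H_0 = Z,  H_1 = Z^2,  H_2 = 0,  H_3 = 0.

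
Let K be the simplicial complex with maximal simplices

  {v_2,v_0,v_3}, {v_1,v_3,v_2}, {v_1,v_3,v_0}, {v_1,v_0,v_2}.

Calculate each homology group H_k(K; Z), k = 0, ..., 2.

Fix the vertex order v_0 < v_1 < v_2 < v_3 and write every simplex with vertices in increasing order. Then dim K = 2 and the simplices of K are:

  0-simplices (4): [v_0], [v_1], [v_2], [v_3]
  1-simplices (6): [v_0,v_1], [v_0,v_2], [v_0,v_3], [v_1,v_2], [v_1,v_3], [v_2,v_3]
  2-simplices (4): [v_0,v_1,v_2], [v_0,v_1,v_3], [v_0,v_2,v_3], [v_1,v_2,v_3]

giving chain groups C_0 ≅ Z^4, C_1 ≅ Z^6, C_2 ≅ Z^4.

∂_1: C_1 → C_0 is given by ∂[p,q] = [q] − [p].
The 4×6 boundary matrix has rank 3 and Smith normal form diag(1,1,1).

The boundary map ∂_2: C_2 → C_1 maps a triangle to the signed sum of its edges. For instance
  ∂[v_0,v_2,v_3] = [v_2,v_3] − [v_0,v_3] + [v_0,v_2],
  ∂[v_0,v_1,v_3] = [v_1,v_3] − [v_0,v_3] + [v_0,v_1].
The 6×4 boundary matrix has rank 3 and Smith normal form diag(1,1,1).

Computing H_k = (kernel of ∂_k) / (image of ∂_{k+1}):

  H_0: rank C_0 − rank ∂_1 = 4 − 3 = 1, and the invariant factors of ∂_1 are all 1, so H_0 = Z.
  H_1: rank ker ∂_1 − rank ∂_2 = (6 − 3) − 3 = 0, and the invariant factors of ∂_2 are all 1, so H_1 = 0.
  H_2: rank ker ∂_2 − rank ∂_3 = (4 − 3) − 0 = 1, and there is no ∂_3, so H_2 = Z.

As a check, the Euler characteristic is 4 − 6 + 4 = 2, which agrees with 1 − 0 + 1 = 2.

H_0 = Z,  H_1 = 0,  H_2 = Z.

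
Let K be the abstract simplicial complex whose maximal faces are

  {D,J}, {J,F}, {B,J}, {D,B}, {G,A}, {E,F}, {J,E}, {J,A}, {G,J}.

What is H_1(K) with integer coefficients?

H_1 = Z^3.

We work with the vertex ordering A < B < D < E < F < G < J. The simplices of K, each written with vertices in increasing order, are:

  0-simplices (7): A, B, D, E, F, G, J
  1-simplices (9): AG, AJ, BD, BJ, DJ, EF, EJ, FJ, GJ

giving chain groups C_0 ≅ Z^7, C_1 ≅ Z^9.

∂_1: C_1 → C_0 sends each edge [p,q] (with p < q) to q − p. For instance
  ∂BJ = J − B.
This gives a 7×9 integer matrix of rank 6; reducing to Smith normal form yields diagonal entries (1,1,1,1,1,1).

Computing H_k = (kernel of ∂_k) / (image of ∂_{k+1}):

  H_1: rank ker ∂_1 − rank ∂_2 = (9 − 6) − 0 = 3, and there is no ∂_2, so H_1 = Z^3.

(K is a triangulation of a wedge of 3 circles.)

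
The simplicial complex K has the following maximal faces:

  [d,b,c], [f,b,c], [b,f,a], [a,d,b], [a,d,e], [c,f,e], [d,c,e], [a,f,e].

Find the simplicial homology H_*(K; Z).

Take the total order a < b < c < d < e < f on the vertex set. Then K (dimension 2) consists of the simplices:

  0-simplices (6): a, b, c, d, e, f
  1-simplices (12): ab, ad, ae, af, bc, bd, bf, cd, ce, cf, de, ef
  2-simplices (8): abd, abf, ade, aef, bcd, bcf, cde, cef

Hence C_0 ≅ Z^6, C_1 ≅ Z^12, C_2 ≅ Z^8.

∂_1: C_1 → C_0 sends each edge [p,q] (with p < q) to q − p. For instance
  ∂bf = f − b.
As a 6×12 matrix over Z this has rank 5, with invariant factors (1,1,1,1,1).

Boundary ∂_2: C_2 → C_1 sends each 2-simplex [p,q,r] to [q,r] − [p,r] + [p,q]. For instance
  ∂cef = ef − cf + ce,
  ∂abf = bf − af + ab.
As a 12×8 matrix over Z this has rank 7, with invariant factors (1,1,1,1,1,1,1).

Computing H_k = (kernel of ∂_k) / (image of ∂_{k+1}):

  H_0: rank C_0 − rank ∂_1 = 6 − 5 = 1, and the invariant factors of ∂_1 are all 1, so H_0 = Z.
  H_1: rank ker ∂_1 − rank ∂_2 = (12 − 5) − 7 = 0, and the invariant factors of ∂_2 are all 1, so H_1 = 0.
  H_2: rank ker ∂_2 − rank ∂_3 = (8 − 7) − 0 = 1, and there is no ∂_3, so H_2 = Z.

As a check, the Euler characteristic is 6 − 12 + 8 = 2, which agrees with 1 − 0 + 1 = 2.

H_0 ≅ Z,  H_1 = 0,  H_2 ≅ Z.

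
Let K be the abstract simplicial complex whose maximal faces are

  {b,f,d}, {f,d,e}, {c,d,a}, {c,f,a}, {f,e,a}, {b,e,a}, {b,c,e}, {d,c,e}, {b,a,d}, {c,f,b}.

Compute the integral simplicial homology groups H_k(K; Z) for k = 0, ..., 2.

H_0 ≅ Z,  H_1 ≅ Z/2Z,  H_2 = 0.

K has 6 vertices, 15 edges, 10 triangles.
rank ∂_0 = 0, rank ∂_1 = 5 ⇒ b_0 = 6 − 0 − 5 = 1; all invariant factors of ∂_1 are 1 so no torsion. So H_0 = Z.
rank ∂_1 = 5, rank ∂_2 = 10 ⇒ b_1 = 15 − 5 − 10 = 0; ∂_2 has invariant factor(s) [2] giving torsion. So H_1 = Z/2Z.
rank ∂_2 = 10, rank ∂_3 = 0 ⇒ b_2 = 10 − 10 − 0 = 0. So H_2 = 0.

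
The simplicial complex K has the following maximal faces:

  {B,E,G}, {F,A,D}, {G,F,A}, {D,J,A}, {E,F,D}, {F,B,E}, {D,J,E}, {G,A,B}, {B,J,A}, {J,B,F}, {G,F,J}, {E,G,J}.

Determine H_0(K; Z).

H_0 ≅ Z.

We work with the vertex ordering A < B < D < E < F < G < J. The simplices of K, each written with vertices in increasing order, are:

  0-simplices (7): A, B, D, E, F, G, J
  1-simplices (18): AB, AD, AF, AG, AJ, BE, BF, BG, BJ, DE, DF, DJ, EF, EG, EJ, FG, FJ, GJ
  2-simplices (12): ABG, ABJ, ADF, ADJ, AFG, BEF, BEG, BFJ, DEF, DEJ, EGJ, FGJ

so the chain groups are C_0 ≅ Z^7, C_1 ≅ Z^18, C_2 ≅ Z^12.

∂_1: C_1 → C_0 is given by ∂[p,q] = [q] − [p]. For instance
  ∂AB = B − A.
This gives a 7×18 integer matrix of rank 6; reducing to Smith normal form yields diagonal entries (1,1,1,1,1,1).

The boundary map ∂_2: C_2 → C_1 sends each 2-simplex [p,q,r] to [q,r] − [p,r] + [p,q]. For instance
  ∂AFG = FG − AG + AF,
  ∂FGJ = GJ − FJ + FG.
The resulting 18×12 matrix has rank 12, and its Smith normal form has invariant factors (1,1,1,1,1,1,1,1,1,1,1,2).

Reading off H_k = ker ∂_k / im ∂_{k+1}:

  H_0: rank C_0 − rank ∂_1 = 7 − 6 = 1, and the invariant factors of ∂_1 are all 1, so H_0 ≅ Z.

(K is a triangulation of the real projective plane RP^2.)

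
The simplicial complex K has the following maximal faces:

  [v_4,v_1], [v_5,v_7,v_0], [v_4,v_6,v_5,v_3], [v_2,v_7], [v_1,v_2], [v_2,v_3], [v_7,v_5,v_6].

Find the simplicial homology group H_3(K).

Order the vertices as v_0 < v_1 < v_2 < v_3 < v_4 < v_5 < v_6 < v_7. Listing each simplex with vertices in this order, K has dimension 3 with simplices:

  0-simplices (8): [v_0], [v_1], [v_2], [v_3], [v_4], [v_5], [v_6], [v_7]
  1-simplices (14): [v_0,v_5], [v_0,v_7], [v_1,v_2], [v_1,v_4], [v_2,v_3], [v_2,v_7], [v_3,v_4], [v_3,v_5], [v_3,v_6], [v_4,v_5], [v_4,v_6], [v_5,v_6], [v_5,v_7], [v_6,v_7]
  2-simplices (6): [v_0,v_5,v_7], [v_3,v_4,v_5], [v_3,v_4,v_6], [v_3,v_5,v_6], [v_4,v_5,v_6], [v_5,v_6,v_7]
  3-simplices (1): [v_3,v_4,v_5,v_6]

Hence C_0 ≅ Z^8, C_1 ≅ Z^14, C_2 ≅ Z^6, C_3 ≅ Z^1.

The boundary map ∂_1: C_1 → C_0 is given by ∂[p,q] = [q] − [p].
The resulting 8×14 matrix has rank 7, and its Smith normal form has invariant factors (1,1,1,1,1,1,1).

Boundary ∂_2: C_2 → C_1 maps a triangle to the signed sum of its edges. For instance
  ∂[v_4,v_5,v_6] = [v_5,v_6] − [v_4,v_6] + [v_4,v_5],
  ∂[v_5,v_6,v_7] = [v_6,v_7] − [v_5,v_7] + [v_5,v_6].
The 14×6 boundary matrix has rank 5 and Smith normal form diag(1,1,1,1,1).

The boundary map ∂_3: C_3 → C_2 sends each 3-simplex σ to the alternating sum Σ_i (−1)^i (σ with its i-th vertex removed). For instance
  ∂[v_3,v_4,v_5,v_6] = [v_4,v_5,v_6] − [v_3,v_5,v_6] + [v_3,v_4,v_6] − [v_3,v_4,v_5].
The 6×1 boundary matrix has rank 1 and Smith normal form diag(1).

From H_k ≅ ker(∂_k) / im(∂_{k+1}) we obtain:

  H_3: rank ker ∂_3 − rank ∂_4 = (1 − 1) − 0 = 0, and there is no ∂_4, so H_3 ≅ 0.

H_3 ≅ 0.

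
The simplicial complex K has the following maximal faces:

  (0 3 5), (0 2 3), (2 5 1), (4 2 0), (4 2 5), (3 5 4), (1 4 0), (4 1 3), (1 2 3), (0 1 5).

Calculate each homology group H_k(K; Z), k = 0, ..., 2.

K has 6 vertices, 15 edges, 10 triangles.
rank ∂_0 = 0, rank ∂_1 = 5 ⇒ b_0 = 6 − 0 − 5 = 1; all invariant factors of ∂_1 are 1 so no torsion. So H_0 ≅ Z.
rank ∂_1 = 5, rank ∂_2 = 10 ⇒ b_1 = 15 − 5 − 10 = 0; ∂_2 has invariant factor(s) [2] giving torsion. So H_1 ≅ Z/2Z.
rank ∂_2 = 10, rank ∂_3 = 0 ⇒ b_2 = 10 − 10 − 0 = 0. So H_2 ≅ 0.

H_0 ≅ Z,  H_1 ≅ Z/2Z,  H_2 = 0.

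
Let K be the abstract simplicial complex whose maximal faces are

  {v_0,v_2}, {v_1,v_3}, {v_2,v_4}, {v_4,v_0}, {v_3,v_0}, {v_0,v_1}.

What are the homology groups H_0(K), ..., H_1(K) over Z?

H_0 = Z,  H_1 = Z^2.

Fix the vertex order v_0 < v_1 < v_2 < v_3 < v_4 and write every simplex with vertices in increasing order. Then dim K = 1 and the simplices of K are:

  0-simplices (5): [v_0], [v_1], [v_2], [v_3], [v_4]
  1-simplices (6): [v_0,v_1], [v_0,v_2], [v_0,v_3], [v_0,v_4], [v_1,v_3], [v_2,v_4]

so the chain groups are C_0 ≅ Z^5, C_1 ≅ Z^6.

Boundary ∂_1: C_1 → C_0 is given by ∂[p,q] = [q] − [p].
The 5×6 boundary matrix has rank 4 and Smith normal form diag(1,1,1,1).

From H_k ≅ ker(∂_k) / im(∂_{k+1}) we obtain:

  H_0: rank C_0 − rank ∂_1 = 5 − 4 = 1, and the invariant factors of ∂_1 are all 1, so H_0 = Z.
  H_1: rank ker ∂_1 − rank ∂_2 = (6 − 4) − 0 = 2, and there is no ∂_2, so H_1 = Z^2.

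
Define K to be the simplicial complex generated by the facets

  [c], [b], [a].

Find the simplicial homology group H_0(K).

We work with the vertex ordering a < b < c. The simplices of K, each written with vertices in increasing order, are:

  0-simplices (3): a, b, c

so the chain groups are C_0 ≅ Z^3.

Computing H_k = (kernel of ∂_k) / (image of ∂_{k+1}):

  H_0: rank C_0 − rank ∂_1 = 3 − 0 = 3, and there is no ∂_1, so H_0 = Z^3.

(K is a triangulation of a set of 3 points.)

H_0 = Z^3.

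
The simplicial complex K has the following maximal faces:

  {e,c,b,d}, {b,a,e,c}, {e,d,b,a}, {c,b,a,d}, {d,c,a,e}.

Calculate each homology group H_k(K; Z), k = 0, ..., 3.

H_0 ≅ Z,  H_1 = 0,  H_2 = 0,  H_3 ≅ Z.

Take the total order a < b < c < d < e on the vertex set. Then K (dimension 3) consists of the simplices:

  0-simplices (5): a, b, c, d, e
  1-simplices (10): ab, ac, ad, ae, bc, bd, be, cd, ce, de
  2-simplices (10): abc, abd, abe, acd, ace, ade, bcd, bce, bde, cde
  3-simplices (5): abcd, abce, abde, acde, bcde

giving chain groups C_0 ≅ Z^5, C_1 ≅ Z^10, C_2 ≅ Z^10, C_3 ≅ Z^5.

∂_1: C_1 → C_0 sends each edge [p,q] (with p < q) to q − p. For instance
  ∂be = e − b.
As a 5×10 matrix over Z this has rank 4, with invariant factors (1,1,1,1).

Boundary ∂_2: C_2 → C_1 maps a triangle to the signed sum of its edges. For instance
  ∂cde = de − ce + cd,
  ∂abe = be − ae + ab.
As a 10×10 matrix over Z this has rank 6, with invariant factors (1,1,1,1,1,1).

∂_3: C_3 → C_2 sends each 3-simplex σ to the alternating sum Σ_i (−1)^i (σ with its i-th vertex removed). For instance
  ∂bcde = cde − bde + bce − bcd,
  ∂abcd = bcd − acd + abd − abc.
The resulting 10×5 matrix has rank 4, and its Smith normal form has invariant factors (1,1,1,1).

Computing H_k = (kernel of ∂_k) / (image of ∂_{k+1}):

  H_0: rank C_0 − rank ∂_1 = 5 − 4 = 1, and the invariant factors of ∂_1 are all 1, so H_0 ≅ Z.
  H_1: rank ker ∂_1 − rank ∂_2 = (10 − 4) − 6 = 0, and the invariant factors of ∂_2 are all 1, so H_1 ≅ 0.
  H_2: rank ker ∂_2 − rank ∂_3 = (10 − 6) − 4 = 0, and the invariant factors of ∂_3 are all 1, so H_2 ≅ 0.
  H_3: rank ker ∂_3 − rank ∂_4 = (5 − 4) − 0 = 1, and there is no ∂_4, so H_3 ≅ Z.

(K is a triangulation of the 3-sphere S^3.)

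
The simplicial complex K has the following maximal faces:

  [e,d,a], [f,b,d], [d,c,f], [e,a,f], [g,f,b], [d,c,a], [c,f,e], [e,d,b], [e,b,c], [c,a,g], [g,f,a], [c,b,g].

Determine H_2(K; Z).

H_2 = 0.

Fix the vertex order a < b < c < d < e < f < g and write every simplex with vertices in increasing order. Then dim K = 2 and the simplices of K are:

  0-simplices (7): a, b, c, d, e, f, g
  1-simplices (18): ac, ad, ae, af, ag, bc, bd, be, bf, bg, cd, ce, cf, cg, de, df, ef, fg
  2-simplices (12): acd, acg, ade, aef, afg, bce, bcg, bde, bdf, bfg, cdf, cef

so the chain groups are C_0 ≅ Z^7, C_1 ≅ Z^18, C_2 ≅ Z^12.

The boundary map ∂_1: C_1 → C_0 sends each edge [p,q] (with p < q) to q − p. For instance
  ∂bc = c − b.
As a 7×18 matrix over Z this has rank 6, with invariant factors (1,1,1,1,1,1).

Boundary ∂_2: C_2 → C_1 acts by ∂[p,q,r] = [q,r] − [p,r] + [p,q]. For instance
  ∂cef = ef − cf + ce,
  ∂bcg = cg − bg + bc.
The resulting 18×12 matrix has rank 12, and its Smith normal form has invariant factors (1,1,1,1,1,1,1,1,1,1,1,2).

Now H_k = ker ∂_k / im ∂_{k+1}, so:

  H_2: rank ker ∂_2 − rank ∂_3 = (12 − 12) − 0 = 0, and there is no ∂_3, so H_2 = 0.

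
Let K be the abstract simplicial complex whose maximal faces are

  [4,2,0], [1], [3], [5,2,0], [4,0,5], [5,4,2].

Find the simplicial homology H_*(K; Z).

K has 6 vertices, 6 edges, 4 triangles.
rank ∂_0 = 0, rank ∂_1 = 3 ⇒ b_0 = 6 − 0 − 3 = 3; all invariant factors of ∂_1 are 1 so no torsion. So H_0 ≅ Z^3.
rank ∂_1 = 3, rank ∂_2 = 3 ⇒ b_1 = 6 − 3 − 3 = 0; all invariant factors of ∂_2 are 1 so no torsion. So H_1 ≅ 0.
rank ∂_2 = 3, rank ∂_3 = 0 ⇒ b_2 = 4 − 3 − 0 = 1. So H_2 ≅ Z.

H_0 = Z^3,  H_1 = 0,  H_2 = Z.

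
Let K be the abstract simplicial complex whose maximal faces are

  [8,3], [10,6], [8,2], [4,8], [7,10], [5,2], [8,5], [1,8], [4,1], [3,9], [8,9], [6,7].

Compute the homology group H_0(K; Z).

H_0 ≅ Z^2.

Fix the vertex order 1 < 2 < 3 < 4 < 5 < 6 < 7 < 8 < 9 < 10 and write every simplex with vertices in increasing order. Then dim K = 1 and the simplices of K are:

  0-simplices (10): [1], [2], [3], [4], [5], [6], [7], [8], [9], [10]
  1-simplices (12): [1,4], [1,8], [2,5], [2,8], [3,8], [3,9], [4,8], [5,8], [6,7], [6,10], [7,10], [8,9]

Hence C_0 ≅ Z^10, C_1 ≅ Z^12.

∂_1: C_1 → C_0 sends each edge [p,q] (with p < q) to q − p. For instance
  ∂[1,8] = [8] − [1].
This gives a 10×12 integer matrix of rank 8; reducing to Smith normal form yields diagonal entries (1,1,1,1,1,1,1,1).

From H_k ≅ ker(∂_k) / im(∂_{k+1}) we obtain:

  H_0: rank C_0 − rank ∂_1 = 10 − 8 = 2, and the invariant factors of ∂_1 are all 1, so H_0 = Z^2.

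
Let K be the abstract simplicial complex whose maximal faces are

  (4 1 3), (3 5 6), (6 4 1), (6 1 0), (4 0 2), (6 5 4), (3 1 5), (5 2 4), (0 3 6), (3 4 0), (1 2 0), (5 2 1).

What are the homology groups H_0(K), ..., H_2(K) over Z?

H_0 ≅ Z,  H_1 ≅ Z_2,  H_2 = 0.

We work with the vertex ordering 0 < 1 < 2 < 3 < 4 < 5 < 6. The simplices of K, each written with vertices in increasing order, are:

  0-simplices (7): [0], [1], [2], [3], [4], [5], [6]
  1-simplices (18): [0,1], [0,2], [0,3], [0,4], [0,6], [1,2], [1,3], [1,4], [1,5], [1,6], [2,4], [2,5], [3,4], [3,5], [3,6], [4,5], [4,6], [5,6]
  2-simplices (12): [0,1,2], [0,1,6], [0,2,4], [0,3,4], [0,3,6], [1,2,5], [1,3,4], [1,3,5], [1,4,6], [2,4,5], [3,5,6], [4,5,6]

giving chain groups C_0 ≅ Z^7, C_1 ≅ Z^18, C_2 ≅ Z^12.

The boundary map ∂_1: C_1 → C_0 maps an edge to its endpoints' difference, ∂[p,q] = q − p. For instance
  ∂[1,5] = [5] − [1].
As a 7×18 matrix over Z this has rank 6, with invariant factors (1,1,1,1,1,1).

Boundary ∂_2: C_2 → C_1 sends each 2-simplex [p,q,r] to [q,r] − [p,r] + [p,q]. For instance
  ∂[0,3,6] = [3,6] − [0,6] + [0,3],
  ∂[0,1,6] = [1,6] − [0,6] + [0,1].
This gives a 18×12 integer matrix of rank 12; reducing to Smith normal form yields diagonal entries (1,1,1,1,1,1,1,1,1,1,1,2).

From H_k ≅ ker(∂_k) / im(∂_{k+1}) we obtain:

  H_0: rank C_0 − rank ∂_1 = 7 − 6 = 1, and the invariant factors of ∂_1 are all 1, so H_0 = Z.
  H_1: rank ker ∂_1 − rank ∂_2 = (18 − 6) − 12 = 0, and ∂_2 has invariant factor 2 > 1, so H_1 = Z_2.
  H_2: rank ker ∂_2 − rank ∂_3 = (12 − 12) − 0 = 0, and there is no ∂_3, so H_2 = 0.

As a check, the Euler characteristic is 7 − 18 + 12 = 1, which agrees with 1 − 0 + 0 = 1.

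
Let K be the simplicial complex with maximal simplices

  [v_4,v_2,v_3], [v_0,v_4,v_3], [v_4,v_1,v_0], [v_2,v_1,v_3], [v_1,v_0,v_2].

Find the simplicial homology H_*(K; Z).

H_0 = Z,  H_1 = Z,  H_2 = 0.

Take the total order v_0 < v_1 < v_2 < v_3 < v_4 on the vertex set. Then K (dimension 2) consists of the simplices:

  0-simplices (5): [v_0], [v_1], [v_2], [v_3], [v_4]
  1-simplices (10): [v_0,v_1], [v_0,v_2], [v_0,v_3], [v_0,v_4], [v_1,v_2], [v_1,v_3], [v_1,v_4], [v_2,v_3], [v_2,v_4], [v_3,v_4]
  2-simplices (5): [v_0,v_1,v_2], [v_0,v_1,v_4], [v_0,v_3,v_4], [v_1,v_2,v_3], [v_2,v_3,v_4]

Hence C_0 ≅ Z^5, C_1 ≅ Z^10, C_2 ≅ Z^5.

Boundary ∂_1: C_1 → C_0 is given by ∂[p,q] = [q] − [p]. For instance
  ∂[v_1,v_4] = [v_4] − [v_1].
This gives a 5×10 integer matrix of rank 4; reducing to Smith normal form yields diagonal entries (1,1,1,1).

Boundary ∂_2: C_2 → C_1 acts by ∂[p,q,r] = [q,r] − [p,r] + [p,q]. For instance
  ∂[v_0,v_1,v_4] = [v_1,v_4] − [v_0,v_4] + [v_0,v_1],
  ∂[v_2,v_3,v_4] = [v_3,v_4] − [v_2,v_4] + [v_2,v_3].
This gives a 10×5 integer matrix of rank 5; reducing to Smith normal form yields diagonal entries (1,1,1,1,1).

Now H_k = ker ∂_k / im ∂_{k+1}, so:

  H_0: rank C_0 − rank ∂_1 = 5 − 4 = 1, and the invariant factors of ∂_1 are all 1, so H_0 = Z.
  H_1: rank ker ∂_1 − rank ∂_2 = (10 − 4) − 5 = 1, and the invariant factors of ∂_2 are all 1, so H_1 = Z.
  H_2: rank ker ∂_2 − rank ∂_3 = (5 − 5) − 0 = 0, and there is no ∂_3, so H_2 = 0.

(K is a triangulation of the Möbius band.)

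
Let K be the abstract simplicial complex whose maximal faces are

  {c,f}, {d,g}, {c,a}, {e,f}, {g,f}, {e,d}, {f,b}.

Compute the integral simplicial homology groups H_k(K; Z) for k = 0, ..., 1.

K has 7 vertices, 7 edges.
rank ∂_0 = 0, rank ∂_1 = 6 ⇒ b_0 = 7 − 0 − 6 = 1; all invariant factors of ∂_1 are 1 so no torsion. So H_0 = Z.
rank ∂_1 = 6, rank ∂_2 = 0 ⇒ b_1 = 7 − 6 − 0 = 1. So H_1 = Z.

H_0 = Z,  H_1 = Z.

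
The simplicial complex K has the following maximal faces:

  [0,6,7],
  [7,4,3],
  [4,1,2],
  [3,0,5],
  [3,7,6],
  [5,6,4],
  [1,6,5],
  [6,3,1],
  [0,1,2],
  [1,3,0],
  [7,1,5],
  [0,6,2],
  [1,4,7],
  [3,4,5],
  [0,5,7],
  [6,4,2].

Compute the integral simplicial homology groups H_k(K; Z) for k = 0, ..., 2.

Fix the vertex order 0 < 1 < 2 < 3 < 4 < 5 < 6 < 7 and write every simplex with vertices in increasing order. Then dim K = 2 and the simplices of K are:

  0-simplices (8): [0], [1], [2], [3], [4], [5], [6], [7]
  1-simplices (24): (24 of them)
  2-simplices (16): [0,1,2], [0,1,3], [0,2,6], [0,3,5], [0,5,7], [0,6,7], [1,2,4], [1,3,6], [1,4,7], [1,5,6], [1,5,7], [2,4,6], [3,4,5], [3,4,7], [3,6,7], [4,5,6]

so the chain groups are C_0 ≅ Z^8, C_1 ≅ Z^24, C_2 ≅ Z^16.

The boundary map ∂_1: C_1 → C_0 sends each edge [p,q] (with p < q) to q − p.
The resulting 8×24 matrix has rank 7, and its Smith normal form has invariant factors (1,1,1,1,1,1,1).

Boundary ∂_2: C_2 → C_1 sends each 2-simplex [p,q,r] to [q,r] − [p,r] + [p,q]. For instance
  ∂[3,4,5] = [4,5] − [3,5] + [3,4],
  ∂[0,6,7] = [6,7] − [0,7] + [0,6].
The 24×16 boundary matrix has rank 15 and Smith normal form diag(1,1,1,1,1,1,1,1,1,1,1,1,1,1,1).

Computing H_k = (kernel of ∂_k) / (image of ∂_{k+1}):

  H_0: rank C_0 − rank ∂_1 = 8 − 7 = 1, and the invariant factors of ∂_1 are all 1, so H_0 = Z.
  H_1: rank ker ∂_1 − rank ∂_2 = (24 − 7) − 15 = 2, and the invariant factors of ∂_2 are all 1, so H_1 = Z^2.
  H_2: rank ker ∂_2 − rank ∂_3 = (16 − 15) − 0 = 1, and there is no ∂_3, so H_2 = Z.

H_0 ≅ Z,  H_1 ≅ Z^2,  H_2 ≅ Z.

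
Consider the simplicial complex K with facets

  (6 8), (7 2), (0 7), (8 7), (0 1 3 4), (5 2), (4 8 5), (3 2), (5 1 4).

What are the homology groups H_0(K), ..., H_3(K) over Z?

H_0 = Z,  H_1 = Z^3,  H_2 = 0,  H_3 = 0.

We work with the vertex ordering 0 < 1 < 2 < 3 < 4 < 5 < 6 < 7 < 8. The simplices of K, each written with vertices in increasing order, are:

  0-simplices (9): [0], [1], [2], [3], [4], [5], [6], [7], [8]
  1-simplices (16): [0,1], [0,3], [0,4], [0,7], [1,3], [1,4], [1,5], [2,3], [2,5], [2,7], [3,4], [4,5], [4,8], [5,8], [6,8], [7,8]
  2-simplices (6): [0,1,3], [0,1,4], [0,3,4], [1,3,4], [1,4,5], [4,5,8]
  3-simplices (1): [0,1,3,4]

so the chain groups are C_0 ≅ Z^9, C_1 ≅ Z^16, C_2 ≅ Z^6, C_3 ≅ Z^1.

∂_1: C_1 → C_0 is given by ∂[p,q] = [q] − [p].
As a 9×16 matrix over Z this has rank 8, with invariant factors (1,1,1,1,1,1,1,1).

∂_2: C_2 → C_1 sends each 2-simplex [p,q,r] to [q,r] − [p,r] + [p,q]. For instance
  ∂[0,1,4] = [1,4] − [0,4] + [0,1],
  ∂[0,3,4] = [3,4] − [0,4] + [0,3].
The resulting 16×6 matrix has rank 5, and its Smith normal form has invariant factors (1,1,1,1,1).

∂_3: C_3 → C_2 sends each 3-simplex σ to the alternating sum Σ_i (−1)^i (σ with its i-th vertex removed). For instance
  ∂[0,1,3,4] = [1,3,4] − [0,3,4] + [0,1,4] − [0,1,3].
This gives a 6×1 integer matrix of rank 1; reducing to Smith normal form yields diagonal entries (1).

From H_k ≅ ker(∂_k) / im(∂_{k+1}) we obtain:

  H_0: rank C_0 − rank ∂_1 = 9 − 8 = 1, and the invariant factors of ∂_1 are all 1, so H_0 = Z.
  H_1: rank ker ∂_1 − rank ∂_2 = (16 − 8) − 5 = 3, and the invariant factors of ∂_2 are all 1, so H_1 = Z^3.
  H_2: rank ker ∂_2 − rank ∂_3 = (6 − 5) − 1 = 0, and the invariant factors of ∂_3 are all 1, so H_2 = 0.
  H_3: rank ker ∂_3 − rank ∂_4 = (1 − 1) − 0 = 0, and there is no ∂_4, so H_3 = 0.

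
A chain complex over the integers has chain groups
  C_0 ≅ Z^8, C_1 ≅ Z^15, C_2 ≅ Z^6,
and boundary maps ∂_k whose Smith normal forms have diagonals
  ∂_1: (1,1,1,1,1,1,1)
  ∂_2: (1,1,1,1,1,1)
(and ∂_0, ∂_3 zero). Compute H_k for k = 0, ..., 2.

H_0: b_0 = 8 − 0 − 7 = 1; torsion from ∂_1 factors > 1: none. So H_0 ≅ Z.
H_1: b_1 = 15 − 7 − 6 = 2; torsion from ∂_2 factors > 1: none. So H_1 ≅ Z^2.
H_2: b_2 = 6 − 6 − 0 = 0; torsion from ∂_3 factors > 1: none. So H_2 ≅ 0.

H_0 ≅ Z,  H_1 ≅ Z^2,  H_2 = 0.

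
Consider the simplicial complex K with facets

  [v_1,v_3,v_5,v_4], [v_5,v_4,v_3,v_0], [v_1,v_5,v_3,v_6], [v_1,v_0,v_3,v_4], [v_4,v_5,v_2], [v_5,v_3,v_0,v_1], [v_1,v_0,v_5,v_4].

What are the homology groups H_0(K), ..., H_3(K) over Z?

H_0 ≅ Z,  H_1 = 0,  H_2 = 0,  H_3 ≅ Z.

We work with the vertex ordering v_0 < v_1 < v_2 < v_3 < v_4 < v_5 < v_6. The simplices of K, each written with vertices in increasing order, are:

  0-simplices (7): [v_0], [v_1], [v_2], [v_3], [v_4], [v_5], [v_6]
  1-simplices (15): (15 of them)
  2-simplices (14): (14 of them)
  3-simplices (6): [v_0,v_1,v_3,v_4], [v_0,v_1,v_3,v_5], [v_0,v_1,v_4,v_5], [v_0,v_3,v_4,v_5], [v_1,v_3,v_4,v_5], [v_1,v_3,v_5,v_6]

so the chain groups are C_0 ≅ Z^7, C_1 ≅ Z^15, C_2 ≅ Z^14, C_3 ≅ Z^6.

∂_1: C_1 → C_0 sends each edge [p,q] (with p < q) to q − p. For instance
  ∂[v_3,v_5] = [v_5] − [v_3].
This gives a 7×15 integer matrix of rank 6; reducing to Smith normal form yields diagonal entries (1,1,1,1,1,1).

Boundary ∂_2: C_2 → C_1 acts by ∂[p,q,r] = [q,r] − [p,r] + [p,q]. For instance
  ∂[v_2,v_4,v_5] = [v_4,v_5] − [v_2,v_5] + [v_2,v_4],
  ∂[v_1,v_4,v_5] = [v_4,v_5] − [v_1,v_5] + [v_1,v_4].
The resulting 15×14 matrix has rank 9, and its Smith normal form has invariant factors (1,1,1,1,1,1,1,1,1).

The boundary map ∂_3: C_3 → C_2 sends each 3-simplex σ to the alternating sum Σ_i (−1)^i (σ with its i-th vertex removed). For instance
  ∂[v_0,v_1,v_4,v_5] = [v_1,v_4,v_5] − [v_0,v_4,v_5] + [v_0,v_1,v_5] − [v_0,v_1,v_4],
  ∂[v_0,v_1,v_3,v_4] = [v_1,v_3,v_4] − [v_0,v_3,v_4] + [v_0,v_1,v_4] − [v_0,v_1,v_3].
This gives a 14×6 integer matrix of rank 5; reducing to Smith normal form yields diagonal entries (1,1,1,1,1).

Computing H_k = (kernel of ∂_k) / (image of ∂_{k+1}):

  H_0: rank C_0 − rank ∂_1 = 7 − 6 = 1, and the invariant factors of ∂_1 are all 1, so H_0 ≅ Z.
  H_1: rank ker ∂_1 − rank ∂_2 = (15 − 6) − 9 = 0, and the invariant factors of ∂_2 are all 1, so H_1 ≅ 0.
  H_2: rank ker ∂_2 − rank ∂_3 = (14 − 9) − 5 = 0, and the invariant factors of ∂_3 are all 1, so H_2 ≅ 0.
  H_3: rank ker ∂_3 − rank ∂_4 = (6 − 5) − 0 = 1, and there is no ∂_4, so H_3 ≅ Z.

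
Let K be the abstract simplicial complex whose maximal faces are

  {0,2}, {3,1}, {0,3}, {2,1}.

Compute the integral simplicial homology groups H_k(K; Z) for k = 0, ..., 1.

H_0 = Z,  H_1 = Z.

Take the total order 0 < 1 < 2 < 3 on the vertex set. Then K (dimension 1) consists of the simplices:

  0-simplices (4): [0], [1], [2], [3]
  1-simplices (4): [0,2], [0,3], [1,2], [1,3]

giving chain groups C_0 ≅ Z^4, C_1 ≅ Z^4.

Boundary ∂_1: C_1 → C_0 is given by ∂[p,q] = [q] − [p]. For instance
  ∂[1,2] = [2] − [1].
This gives a 4×4 integer matrix of rank 3; reducing to Smith normal form yields diagonal entries (1,1,1).

Reading off H_k = ker ∂_k / im ∂_{k+1}:

  H_0: rank C_0 − rank ∂_1 = 4 − 3 = 1, and the invariant factors of ∂_1 are all 1, so H_0 ≅ Z.
  H_1: rank ker ∂_1 − rank ∂_2 = (4 − 3) − 0 = 1, and there is no ∂_2, so H_1 ≅ Z.

As a check, the Euler characteristic is 4 − 4 = 0, which agrees with 1 − 1 = 0.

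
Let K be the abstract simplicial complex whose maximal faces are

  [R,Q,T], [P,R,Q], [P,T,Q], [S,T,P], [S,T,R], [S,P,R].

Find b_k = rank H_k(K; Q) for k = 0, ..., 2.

b_0 = 1, b_1 = 0, b_2 = 1.

Take the total order P < Q < R < S < T on the vertex set. Then K (dimension 2) consists of the simplices:

  0-simplices (5): P, Q, R, S, T
  1-simplices (9): PQ, PR, PS, PT, QR, QT, RS, RT, ST
  2-simplices (6): PQR, PQT, PRS, PST, QRT, RST

giving chain groups C_0 ≅ Z^5, C_1 ≅ Z^9, C_2 ≅ Z^6.

Boundary ∂_1: C_1 → C_0 maps an edge to its endpoints' difference, ∂[p,q] = q − p. For instance
  ∂ST = T − S.
As a 5×9 matrix over Z this has rank 4, with invariant factors (1,1,1,1).

Boundary ∂_2: C_2 → C_1 acts by ∂[p,q,r] = [q,r] − [p,r] + [p,q]. For instance
  ∂QRT = RT − QT + QR,
  ∂PST = ST − PT + PS.
This gives a 9×6 integer matrix of rank 5; reducing to Smith normal form yields diagonal entries (1,1,1,1,1).

From H_k ≅ ker(∂_k) / im(∂_{k+1}) we obtain:

  H_0: rank C_0 − rank ∂_1 = 5 − 4 = 1, and the invariant factors of ∂_1 are all 1, so H_0 ≅ Z.
  H_1: rank ker ∂_1 − rank ∂_2 = (9 − 4) − 5 = 0, and the invariant factors of ∂_2 are all 1, so H_1 ≅ 0.
  H_2: rank ker ∂_2 − rank ∂_3 = (6 − 5) − 0 = 1, and there is no ∂_3, so H_2 ≅ Z.

(K is a triangulation of the 2-sphere S^2.)

Hence the Betti numbers are b_0 = 1, b_1 = 0, b_2 = 1.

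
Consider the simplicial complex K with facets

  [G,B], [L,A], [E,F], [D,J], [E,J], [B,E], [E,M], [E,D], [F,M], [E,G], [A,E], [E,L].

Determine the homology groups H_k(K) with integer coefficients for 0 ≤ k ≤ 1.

H_0 ≅ Z,  H_1 ≅ Z^4.

Order the vertices as A < B < D < E < F < G < J < L < M. Listing each simplex with vertices in this order, K has dimension 1 with simplices:

  0-simplices (9): A, B, D, E, F, G, J, L, M
  1-simplices (12): AE, AL, BE, BG, DE, DJ, EF, EG, EJ, EL, EM, FM

giving chain groups C_0 ≅ Z^9, C_1 ≅ Z^12.

Boundary ∂_1: C_1 → C_0 is given by ∂[p,q] = [q] − [p]. For instance
  ∂FM = M − F.
This gives a 9×12 integer matrix of rank 8; reducing to Smith normal form yields diagonal entries (1,1,1,1,1,1,1,1).

Reading off H_k = ker ∂_k / im ∂_{k+1}:

  H_0: rank C_0 − rank ∂_1 = 9 − 8 = 1, and the invariant factors of ∂_1 are all 1, so H_0 = Z.
  H_1: rank ker ∂_1 − rank ∂_2 = (12 − 8) − 0 = 4, and there is no ∂_2, so H_1 = Z^4.

(K is a triangulation of a wedge of 4 circles.)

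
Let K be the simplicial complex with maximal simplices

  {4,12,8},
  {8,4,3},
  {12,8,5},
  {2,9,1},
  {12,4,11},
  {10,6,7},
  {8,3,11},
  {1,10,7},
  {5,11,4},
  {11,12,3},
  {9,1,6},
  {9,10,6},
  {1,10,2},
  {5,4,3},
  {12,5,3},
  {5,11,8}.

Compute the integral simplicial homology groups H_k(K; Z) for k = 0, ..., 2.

H_0 = Z^2,  H_1 = Z × Z/2,  H_2 = 0.

Take the total order 1 < 2 < 3 < 4 < 5 < 6 < 7 < 8 < 9 < 10 < 11 < 12 on the vertex set. Then K (dimension 2) consists of the simplices:

  0-simplices (12): [1], [2], [3], [4], [5], [6], [7], [8], [9], [10], [11], [12]
  1-simplices (27): (27 of them)
  2-simplices (16): [1,2,9], [1,2,10], [1,6,9], [1,7,10], [3,4,5], [3,4,8], [3,5,12], [3,8,11], [3,11,12], [4,5,11], [4,8,12], [4,11,12], [5,8,11], [5,8,12], [6,7,10], [6,9,10]

Hence C_0 ≅ Z^12, C_1 ≅ Z^27, C_2 ≅ Z^16.

∂_1: C_1 → C_0 maps an edge to its endpoints' difference, ∂[p,q] = q − p.
This gives a 12×27 integer matrix of rank 10; reducing to Smith normal form yields diagonal entries (1,1,1,1,1,1,1,1,1,1).

The boundary map ∂_2: C_2 → C_1 acts by ∂[p,q,r] = [q,r] − [p,r] + [p,q]. For instance
  ∂[1,2,9] = [2,9] − [1,9] + [1,2],
  ∂[4,11,12] = [11,12] − [4,12] + [4,11].
As a 27×16 matrix over Z this has rank 16, with invariant factors (1,1,1,1,1,1,1,1,1,1,1,1,1,1,1,2).

Now H_k = ker ∂_k / im ∂_{k+1}, so:

  H_0: rank C_0 − rank ∂_1 = 12 − 10 = 2, and the invariant factors of ∂_1 are all 1, so H_0 = Z^2.
  H_1: rank ker ∂_1 − rank ∂_2 = (27 − 10) − 16 = 1, and ∂_2 has invariant factor 2 > 1, so H_1 = Z × Z/2.
  H_2: rank ker ∂_2 − rank ∂_3 = (16 − 16) − 0 = 0, and there is no ∂_3, so H_2 = 0.

As a check, the Euler characteristic is 12 − 27 + 16 = 1, which agrees with 2 − 1 + 0 = 1.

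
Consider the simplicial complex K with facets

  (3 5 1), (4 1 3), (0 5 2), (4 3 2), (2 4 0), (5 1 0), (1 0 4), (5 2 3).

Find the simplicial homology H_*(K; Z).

K has 6 vertices, 12 edges, 8 triangles.
rank ∂_0 = 0, rank ∂_1 = 5 ⇒ b_0 = 6 − 0 − 5 = 1; all invariant factors of ∂_1 are 1 so no torsion. So H_0 = Z.
rank ∂_1 = 5, rank ∂_2 = 7 ⇒ b_1 = 12 − 5 − 7 = 0; all invariant factors of ∂_2 are 1 so no torsion. So H_1 = 0.
rank ∂_2 = 7, rank ∂_3 = 0 ⇒ b_2 = 8 − 7 − 0 = 1. So H_2 = Z.

H_0 ≅ Z,  H_1 = 0,  H_2 ≅ Z.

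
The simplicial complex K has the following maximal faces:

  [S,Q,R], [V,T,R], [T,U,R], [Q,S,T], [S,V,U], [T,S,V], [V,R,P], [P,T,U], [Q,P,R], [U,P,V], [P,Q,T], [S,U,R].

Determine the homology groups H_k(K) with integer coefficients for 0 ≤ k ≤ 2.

H_0 = Z,  H_1 = Z/2,  H_2 = 0.

Order the vertices as P < Q < R < S < T < U < V. Listing each simplex with vertices in this order, K has dimension 2 with simplices:

  0-simplices (7): P, Q, R, S, T, U, V
  1-simplices (18): PQ, PR, PT, PU, PV, QR, QS, QT, RS, RT, RU, RV, ST, SU, SV, TU, TV, UV
  2-simplices (12): PQR, PQT, PRV, PTU, PUV, QRS, QST, RSU, RTU, RTV, STV, SUV

so the chain groups are C_0 ≅ Z^7, C_1 ≅ Z^18, C_2 ≅ Z^12.

∂_1: C_1 → C_0 sends each edge [p,q] (with p < q) to q − p. For instance
  ∂RT = T − R.
As a 7×18 matrix over Z this has rank 6, with invariant factors (1,1,1,1,1,1).

∂_2: C_2 → C_1 acts by ∂[p,q,r] = [q,r] − [p,r] + [p,q]. For instance
  ∂QRS = RS − QS + QR,
  ∂RTU = TU − RU + RT.
The 18×12 boundary matrix has rank 12 and Smith normal form diag(1,1,1,1,1,1,1,1,1,1,1,2).

Reading off H_k = ker ∂_k / im ∂_{k+1}:

  H_0: rank C_0 − rank ∂_1 = 7 − 6 = 1, and the invariant factors of ∂_1 are all 1, so H_0 ≅ Z.
  H_1: rank ker ∂_1 − rank ∂_2 = (18 − 6) − 12 = 0, and ∂_2 has invariant factor 2 > 1, so H_1 ≅ Z/2.
  H_2: rank ker ∂_2 − rank ∂_3 = (12 − 12) − 0 = 0, and there is no ∂_3, so H_2 ≅ 0.

As a check, the Euler characteristic is 7 − 18 + 12 = 1, which agrees with 1 − 0 + 0 = 1.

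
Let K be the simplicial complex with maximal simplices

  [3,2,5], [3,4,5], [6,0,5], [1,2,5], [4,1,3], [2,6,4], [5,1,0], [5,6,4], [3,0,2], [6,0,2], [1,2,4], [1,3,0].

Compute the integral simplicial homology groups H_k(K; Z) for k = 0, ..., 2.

H_0 ≅ Z,  H_1 ≅ Z/2Z,  H_2 = 0.

Order the vertices as 0 < 1 < 2 < 3 < 4 < 5 < 6. Listing each simplex with vertices in this order, K has dimension 2 with simplices:

  0-simplices (7): [0], [1], [2], [3], [4], [5], [6]
  1-simplices (18): [0,1], [0,2], [0,3], [0,5], [0,6], [1,2], [1,3], [1,4], [1,5], [2,3], [2,4], [2,5], [2,6], [3,4], [3,5], [4,5], [4,6], [5,6]
  2-simplices (12): [0,1,3], [0,1,5], [0,2,3], [0,2,6], [0,5,6], [1,2,4], [1,2,5], [1,3,4], [2,3,5], [2,4,6], [3,4,5], [4,5,6]

so the chain groups are C_0 ≅ Z^7, C_1 ≅ Z^18, C_2 ≅ Z^12.

The boundary map ∂_1: C_1 → C_0 sends each edge [p,q] (with p < q) to q − p.
As a 7×18 matrix over Z this has rank 6, with invariant factors (1,1,1,1,1,1).

Boundary ∂_2: C_2 → C_1 maps a triangle to the signed sum of its edges. For instance
  ∂[0,5,6] = [5,6] − [0,6] + [0,5],
  ∂[2,3,5] = [3,5] − [2,5] + [2,3].
The 18×12 boundary matrix has rank 12 and Smith normal form diag(1,1,1,1,1,1,1,1,1,1,1,2).

Computing H_k = (kernel of ∂_k) / (image of ∂_{k+1}):

  H_0: rank C_0 − rank ∂_1 = 7 − 6 = 1, and the invariant factors of ∂_1 are all 1, so H_0 = Z.
  H_1: rank ker ∂_1 − rank ∂_2 = (18 − 6) − 12 = 0, and ∂_2 has invariant factor 2 > 1, so H_1 = Z/2Z.
  H_2: rank ker ∂_2 − rank ∂_3 = (12 − 12) − 0 = 0, and there is no ∂_3, so H_2 = 0.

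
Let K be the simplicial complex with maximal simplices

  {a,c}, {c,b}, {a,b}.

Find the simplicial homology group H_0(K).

Take the total order a < b < c on the vertex set. Then K (dimension 1) consists of the simplices:

  0-simplices (3): a, b, c
  1-simplices (3): ab, ac, bc

so the chain groups are C_0 ≅ Z^3, C_1 ≅ Z^3.

The boundary map ∂_1: C_1 → C_0 maps an edge to its endpoints' difference, ∂[p,q] = q − p.
As a 3×3 matrix over Z this has rank 2, with invariant factors (1,1).

Reading off H_k = ker ∂_k / im ∂_{k+1}:

  H_0: rank C_0 − rank ∂_1 = 3 − 2 = 1, and the invariant factors of ∂_1 are all 1, so H_0 = Z.

(K is a triangulation of the circle S^1.)

H_0 ≅ Z.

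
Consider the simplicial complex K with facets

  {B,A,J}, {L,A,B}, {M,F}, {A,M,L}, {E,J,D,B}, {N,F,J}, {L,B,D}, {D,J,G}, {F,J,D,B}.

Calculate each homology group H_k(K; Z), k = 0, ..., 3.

H_0 ≅ Z,  H_1 ≅ Z,  H_2 = 0,  H_3 = 0.

K has 10 vertices, 21 edges, 13 triangles, 2 3-simplices.
rank ∂_0 = 0, rank ∂_1 = 9 ⇒ b_0 = 10 − 0 − 9 = 1; all invariant factors of ∂_1 are 1 so no torsion. So H_0 = Z.
rank ∂_1 = 9, rank ∂_2 = 11 ⇒ b_1 = 21 − 9 − 11 = 1; all invariant factors of ∂_2 are 1 so no torsion. So H_1 = Z.
rank ∂_2 = 11, rank ∂_3 = 2 ⇒ b_2 = 13 − 11 − 2 = 0; all invariant factors of ∂_3 are 1 so no torsion. So H_2 = 0.
rank ∂_3 = 2, rank ∂_4 = 0 ⇒ b_3 = 2 − 2 − 0 = 0. So H_3 = 0.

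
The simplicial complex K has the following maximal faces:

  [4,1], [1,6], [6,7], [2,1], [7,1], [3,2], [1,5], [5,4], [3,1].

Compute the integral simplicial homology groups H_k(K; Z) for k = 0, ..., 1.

Order the vertices as 1 < 2 < 3 < 4 < 5 < 6 < 7. Listing each simplex with vertices in this order, K has dimension 1 with simplices:

  0-simplices (7): [1], [2], [3], [4], [5], [6], [7]
  1-simplices (9): [1,2], [1,3], [1,4], [1,5], [1,6], [1,7], [2,3], [4,5], [6,7]

so the chain groups are C_0 ≅ Z^7, C_1 ≅ Z^9.

∂_1: C_1 → C_0 sends each edge [p,q] (with p < q) to q − p.
The resulting 7×9 matrix has rank 6, and its Smith normal form has invariant factors (1,1,1,1,1,1).

Now H_k = ker ∂_k / im ∂_{k+1}, so:

  H_0: rank C_0 − rank ∂_1 = 7 − 6 = 1, and the invariant factors of ∂_1 are all 1, so H_0 = Z.
  H_1: rank ker ∂_1 − rank ∂_2 = (9 − 6) − 0 = 3, and there is no ∂_2, so H_1 = Z^3.

H_0 ≅ Z,  H_1 ≅ Z^3.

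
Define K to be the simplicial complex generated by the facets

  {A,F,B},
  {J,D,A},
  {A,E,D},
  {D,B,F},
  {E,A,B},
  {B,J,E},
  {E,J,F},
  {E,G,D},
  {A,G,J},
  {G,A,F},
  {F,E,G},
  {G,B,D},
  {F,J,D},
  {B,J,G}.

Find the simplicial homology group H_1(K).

Order the vertices as A < B < D < E < F < G < J. Listing each simplex with vertices in this order, K has dimension 2 with simplices:

  0-simplices (7): A, B, D, E, F, G, J
  1-simplices (21): AB, AD, AE, AF, AG, AJ, BD, BE, BF, BG, BJ, DE, DF, DG, DJ, EF, EG, EJ, FG, FJ, GJ
  2-simplices (14): ABE, ABF, ADE, ADJ, AFG, AGJ, BDF, BDG, BEJ, BGJ, DEG, DFJ, EFG, EFJ

so the chain groups are C_0 ≅ Z^7, C_1 ≅ Z^21, C_2 ≅ Z^14.

Boundary ∂_1: C_1 → C_0 sends each edge [p,q] (with p < q) to q − p.
The resulting 7×21 matrix has rank 6, and its Smith normal form has invariant factors (1,1,1,1,1,1).

The boundary map ∂_2: C_2 → C_1 sends each 2-simplex [p,q,r] to [q,r] − [p,r] + [p,q]. For instance
  ∂ADJ = DJ − AJ + AD,
  ∂ABF = BF − AF + AB.
As a 21×14 matrix over Z this has rank 13, with invariant factors (1,1,1,1,1,1,1,1,1,1,1,1,1).

Computing H_k = (kernel of ∂_k) / (image of ∂_{k+1}):

  H_1: rank ker ∂_1 − rank ∂_2 = (21 − 6) − 13 = 2, and the invariant factors of ∂_2 are all 1, so H_1 = Z^2.

H_1 ≅ Z^2.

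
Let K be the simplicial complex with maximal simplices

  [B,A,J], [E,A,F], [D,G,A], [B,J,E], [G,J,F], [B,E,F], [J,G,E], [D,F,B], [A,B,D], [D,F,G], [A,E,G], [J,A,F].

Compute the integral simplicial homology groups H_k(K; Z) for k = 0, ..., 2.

K has 7 vertices, 18 edges, 12 triangles.
rank ∂_0 = 0, rank ∂_1 = 6 ⇒ b_0 = 7 − 0 − 6 = 1; all invariant factors of ∂_1 are 1 so no torsion. So H_0 ≅ Z.
rank ∂_1 = 6, rank ∂_2 = 12 ⇒ b_1 = 18 − 6 − 12 = 0; ∂_2 has invariant factor(s) [2] giving torsion. So H_1 ≅ Z/2Z.
rank ∂_2 = 12, rank ∂_3 = 0 ⇒ b_2 = 12 − 12 − 0 = 0. So H_2 ≅ 0.

H_0 ≅ Z,  H_1 ≅ Z/2Z,  H_2 = 0.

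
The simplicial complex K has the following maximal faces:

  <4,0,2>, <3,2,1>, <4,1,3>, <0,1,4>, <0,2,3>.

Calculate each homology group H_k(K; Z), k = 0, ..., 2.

H_0 = Z,  H_1 = Z,  H_2 = 0.

K has 5 vertices, 10 edges, 5 triangles.
rank ∂_0 = 0, rank ∂_1 = 4 ⇒ b_0 = 5 − 0 − 4 = 1; all invariant factors of ∂_1 are 1 so no torsion. So H_0 ≅ Z.
rank ∂_1 = 4, rank ∂_2 = 5 ⇒ b_1 = 10 − 4 − 5 = 1; all invariant factors of ∂_2 are 1 so no torsion. So H_1 ≅ Z.
rank ∂_2 = 5, rank ∂_3 = 0 ⇒ b_2 = 5 − 5 − 0 = 0. So H_2 ≅ 0.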